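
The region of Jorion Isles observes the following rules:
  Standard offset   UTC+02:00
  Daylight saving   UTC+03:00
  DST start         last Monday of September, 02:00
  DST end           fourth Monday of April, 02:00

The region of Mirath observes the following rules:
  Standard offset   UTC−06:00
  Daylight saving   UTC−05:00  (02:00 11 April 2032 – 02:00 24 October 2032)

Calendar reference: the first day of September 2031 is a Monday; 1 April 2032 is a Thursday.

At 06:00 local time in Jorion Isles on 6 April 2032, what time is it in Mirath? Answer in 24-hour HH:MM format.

1 September 2031 is a Monday, so Mondays fall on 1, 8, 15, 22, 29; the last is September 29.
1 April 2032 is a Thursday, so the first Monday is April 5 and the fourth is April 26.
6 April 2032 falls between 29 September 2031 and 26 April 2032, so daylight saving is in effect and Jorion Isles is at UTC+03:00.
06:00 Jorion Isles − 3h = 03:00 UTC.
At the standard offset (UTC−06:00), 03:00 UTC − 6h = 21:00 Mirath standard time (rolling into the previous day, 5 April 2032).
The standard-time date in Mirath, 5 April 2032, is outside the daylight-saving period (11 April – 24 October), so Mirath is on standard time, UTC−06:00.
03:00 UTC − 6h = 21:00 Mirath (rolling into the previous day, 5 April 2032).

21:00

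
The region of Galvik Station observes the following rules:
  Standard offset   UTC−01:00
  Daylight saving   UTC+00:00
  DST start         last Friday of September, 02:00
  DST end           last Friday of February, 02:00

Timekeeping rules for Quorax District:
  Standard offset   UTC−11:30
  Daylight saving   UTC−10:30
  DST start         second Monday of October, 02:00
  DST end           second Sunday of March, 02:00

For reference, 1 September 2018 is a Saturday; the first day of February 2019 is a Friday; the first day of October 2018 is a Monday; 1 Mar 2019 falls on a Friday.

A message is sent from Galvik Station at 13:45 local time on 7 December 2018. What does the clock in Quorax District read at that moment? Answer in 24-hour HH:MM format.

03:15

1 September 2018 is a Saturday, so Fridays fall on 7, 14, 21, 28; the last is September 28.
1 February 2019 is a Friday, so Fridays fall on 1, 8, 15, 22; the last is February 22.
Daylight saving runs 28 September 2018 – 22 February 2019; 7 December 2018 is inside that window, so Galvik Station is at UTC+00:00.
13:45 Galvik Station − 0h = 13:45 UTC.
1 October 2018 is a Monday, so the first Monday is October 1 and the second is October 8.
1 March 2019 is a Friday, so the first Sunday is March 3 and the second is March 10.
At the standard offset (UTC−11:30), 13:45 UTC − 11h30m = 02:15 Quorax District standard time.
Daylight saving runs 8 October 2018 – 10 March 2019; the standard-time date in Quorax District, 7 December 2018, is inside that window, so Quorax District is at UTC−10:30.
13:45 UTC − 10h30m = 03:15 Quorax District.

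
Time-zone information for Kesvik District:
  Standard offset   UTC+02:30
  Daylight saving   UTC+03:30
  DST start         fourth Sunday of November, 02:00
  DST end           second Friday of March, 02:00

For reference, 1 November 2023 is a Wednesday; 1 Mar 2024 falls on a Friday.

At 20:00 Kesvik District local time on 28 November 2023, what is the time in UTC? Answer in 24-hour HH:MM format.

1 November 2023 is a Wednesday, so the first Sunday is November 5 and the fourth is November 26.
1 March 2024 is a Friday, so the first Friday is March 1 and the second is March 8.
Daylight saving runs 26 November 2023 – 8 March 2024; 28 November 2023 is inside that window, so Kesvik District is at UTC+03:30.
20:00 local − 3h30m = 16:30 UTC.

16:30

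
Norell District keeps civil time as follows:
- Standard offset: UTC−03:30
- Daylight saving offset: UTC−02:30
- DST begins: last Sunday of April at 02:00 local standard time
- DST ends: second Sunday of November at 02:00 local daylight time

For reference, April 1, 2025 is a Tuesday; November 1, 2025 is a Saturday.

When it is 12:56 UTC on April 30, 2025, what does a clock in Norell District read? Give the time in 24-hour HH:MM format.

1 April 2025 is a Tuesday, so Sundays fall on 6, 13, 20, 27; the last is April 27.
1 November 2025 is a Saturday, so the first Sunday is November 2 and the second is November 9.
At the standard offset (UTC−03:30), 12:56 UTC − 3h30m = 09:26 Norell District standard time.
Daylight saving runs 27 April – 9 November; the standard-time date in Norell District, April 30, 2025, is inside that window, so Norell District is at UTC−02:30.
12:56 UTC − 2h30m = 10:26 local.

10:26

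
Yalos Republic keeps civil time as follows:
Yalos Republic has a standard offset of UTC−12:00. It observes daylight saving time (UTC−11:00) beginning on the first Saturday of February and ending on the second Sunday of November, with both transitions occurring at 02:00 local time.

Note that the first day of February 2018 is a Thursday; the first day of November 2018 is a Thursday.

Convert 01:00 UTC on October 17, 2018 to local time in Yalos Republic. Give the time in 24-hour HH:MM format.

14:00

1 February 2018 is a Thursday, so the first Saturday is February 3.
1 November 2018 is a Thursday, so the first Sunday is November 4 and the second is November 11.
At the standard offset (UTC−12:00), 01:00 UTC − 12h = 13:00 Yalos Republic standard time (rolling into the previous day, 16 October 2018).
The standard-time date in Yalos Republic, October 16, 2018, lies within the daylight-saving period (3 February – 11 November), so Yalos Republic is on daylight time, UTC−11:00.
01:00 UTC − 11h = 14:00 local (rolling into the previous day, 16 October 2018).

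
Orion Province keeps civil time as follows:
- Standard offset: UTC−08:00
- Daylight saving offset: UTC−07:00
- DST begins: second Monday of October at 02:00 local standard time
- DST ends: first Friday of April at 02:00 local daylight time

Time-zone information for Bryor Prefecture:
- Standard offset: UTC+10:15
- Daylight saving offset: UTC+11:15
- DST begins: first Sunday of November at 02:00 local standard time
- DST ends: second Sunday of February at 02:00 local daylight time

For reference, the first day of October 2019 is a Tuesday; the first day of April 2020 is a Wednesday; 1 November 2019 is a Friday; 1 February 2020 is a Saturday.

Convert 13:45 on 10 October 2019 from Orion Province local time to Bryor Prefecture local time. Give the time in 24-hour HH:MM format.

08:00

1 October 2019 is a Tuesday, so the first Monday is October 7 and the second is October 14.
1 April 2020 is a Wednesday, so the first Friday is April 3.
Daylight saving runs 14 October 2019 – 3 April 2020; 10 October 2019 is outside that window, so Orion Province is on standard time at UTC−08:00.
13:45 Orion Province + 8h = 21:45 UTC.
1 November 2019 is a Friday, so the first Sunday is November 3.
1 February 2020 is a Saturday, so the first Sunday is February 2 and the second is February 9.
At the standard offset (UTC+10:15), 21:45 UTC + 10h15m = 08:00 Bryor Prefecture standard time (rolling into the next day, 11 October 2019).
The standard-time date in Bryor Prefecture, 11 October 2019, does not fall between 3 November 2019 and 9 February 2020, so daylight saving is not in effect and Bryor Prefecture is at UTC+10:15.
21:45 UTC + 10h15m = 08:00 Bryor Prefecture (rolling into the next day, 11 October 2019).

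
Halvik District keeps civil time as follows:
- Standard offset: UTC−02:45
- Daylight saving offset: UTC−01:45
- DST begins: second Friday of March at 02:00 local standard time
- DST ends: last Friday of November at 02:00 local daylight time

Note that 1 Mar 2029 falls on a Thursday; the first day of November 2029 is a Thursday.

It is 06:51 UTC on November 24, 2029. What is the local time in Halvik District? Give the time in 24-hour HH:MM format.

1 March 2029 is a Thursday, so the first Friday is March 2 and the second is March 9.
1 November 2029 is a Thursday, so Fridays fall on 2, 9, 16, 23, 30; the last is November 30.
At the standard offset (UTC−02:45), 06:51 UTC − 2h45m = 04:06 Halvik District standard time.
The standard-time date in Halvik District, November 24, 2029, lies within the daylight-saving period (9 March – 30 November), so Halvik District is on daylight time, UTC−01:45.
06:51 UTC − 1h45m = 05:06 local.

05:06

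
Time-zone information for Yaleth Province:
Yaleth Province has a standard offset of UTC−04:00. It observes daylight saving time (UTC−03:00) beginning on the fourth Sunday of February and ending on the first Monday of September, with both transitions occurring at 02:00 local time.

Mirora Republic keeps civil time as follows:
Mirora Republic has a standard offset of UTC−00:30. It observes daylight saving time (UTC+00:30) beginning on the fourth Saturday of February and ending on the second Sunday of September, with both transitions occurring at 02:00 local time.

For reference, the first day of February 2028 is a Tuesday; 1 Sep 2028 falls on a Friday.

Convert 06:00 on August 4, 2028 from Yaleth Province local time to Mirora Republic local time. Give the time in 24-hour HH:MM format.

09:30

1 February 2028 is a Tuesday, so the first Sunday is February 6 and the fourth is February 27.
1 September 2028 is a Friday, so the first Monday is September 4.
August 4, 2028 lies within the daylight-saving period (27 February – 4 September), so Yaleth Province is on daylight time, UTC−03:00.
06:00 Yaleth Province + 3h = 09:00 UTC.
1 February 2028 is a Tuesday, so the first Saturday is February 5 and the fourth is February 26.
1 September 2028 is a Friday, so the first Sunday is September 3 and the second is September 10.
At the standard offset (UTC−00:30), 09:00 UTC − 0h30m = 08:30 Mirora Republic standard time.
The standard-time date in Mirora Republic, August 4, 2028, lies within the daylight-saving period (26 February – 10 September), so Mirora Republic is on daylight time, UTC+00:30.
09:00 UTC + 0h30m = 09:30 Mirora Republic.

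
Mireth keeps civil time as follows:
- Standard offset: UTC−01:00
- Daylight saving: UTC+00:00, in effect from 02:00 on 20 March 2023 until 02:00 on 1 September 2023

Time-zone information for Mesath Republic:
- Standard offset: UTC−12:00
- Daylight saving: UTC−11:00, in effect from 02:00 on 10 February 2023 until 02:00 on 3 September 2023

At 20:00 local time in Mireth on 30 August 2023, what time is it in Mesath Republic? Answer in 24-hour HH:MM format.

30 August 2023 falls between 20 March and 1 September, so daylight saving is in effect and Mireth is at UTC+00:00.
20:00 Mireth − 0h = 20:00 UTC.
At the standard offset (UTC−12:00), 20:00 UTC − 12h = 08:00 Mesath Republic standard time.
The standard-time date in Mesath Republic, 30 August 2023, lies within the daylight-saving period (10 February – 3 September), so Mesath Republic is on daylight time, UTC−11:00.
20:00 UTC − 11h = 09:00 Mesath Republic.

09:00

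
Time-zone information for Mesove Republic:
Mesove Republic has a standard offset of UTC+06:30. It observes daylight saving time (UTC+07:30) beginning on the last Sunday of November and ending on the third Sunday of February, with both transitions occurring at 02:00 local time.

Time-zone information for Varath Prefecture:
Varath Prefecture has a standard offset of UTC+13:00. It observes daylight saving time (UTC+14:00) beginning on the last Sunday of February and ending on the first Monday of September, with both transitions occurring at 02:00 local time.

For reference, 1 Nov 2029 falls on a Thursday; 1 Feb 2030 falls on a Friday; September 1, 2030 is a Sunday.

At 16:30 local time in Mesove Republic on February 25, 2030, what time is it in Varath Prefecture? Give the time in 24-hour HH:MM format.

00:00

1 November 2029 is a Thursday, so Sundays fall on 4, 11, 18, 25; the last is November 25.
1 February 2030 is a Friday, so the first Sunday is February 3 and the third is February 17.
Daylight saving runs 25 November 2029 – 17 February 2030; February 25, 2030 is outside that window, so Mesove Republic is on standard time at UTC+06:30.
16:30 Mesove Republic − 6h30m = 10:00 UTC.
1 February 2030 is a Friday, so Sundays fall on 3, 10, 17, 24; the last is February 24.
1 September 2030 is a Sunday, so the first Monday is September 2.
At the standard offset (UTC+13:00), 10:00 UTC + 13h = 23:00 Varath Prefecture standard time.
The standard-time date in Varath Prefecture, February 25, 2030, lies within the daylight-saving period (24 February – 2 September), so Varath Prefecture is on daylight time, UTC+14:00.
10:00 UTC + 14h = 00:00 Varath Prefecture (rolling into the next day, 26 February 2030).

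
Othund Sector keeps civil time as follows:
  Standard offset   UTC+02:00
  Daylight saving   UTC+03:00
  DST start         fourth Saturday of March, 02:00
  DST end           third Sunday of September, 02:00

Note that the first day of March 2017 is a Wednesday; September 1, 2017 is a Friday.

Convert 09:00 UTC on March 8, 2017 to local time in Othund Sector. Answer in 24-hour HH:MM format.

1 March 2017 is a Wednesday, so the first Saturday is March 4 and the fourth is March 25.
1 September 2017 is a Friday, so the first Sunday is September 3 and the third is September 17.
At the standard offset (UTC+02:00), 09:00 UTC + 2h = 11:00 Othund Sector standard time.
The standard-time date in Othund Sector, March 8, 2017, does not fall between 25 March and 17 September, so daylight saving is not in effect and Othund Sector is at UTC+02:00.
09:00 UTC + 2h = 11:00 local.

11:00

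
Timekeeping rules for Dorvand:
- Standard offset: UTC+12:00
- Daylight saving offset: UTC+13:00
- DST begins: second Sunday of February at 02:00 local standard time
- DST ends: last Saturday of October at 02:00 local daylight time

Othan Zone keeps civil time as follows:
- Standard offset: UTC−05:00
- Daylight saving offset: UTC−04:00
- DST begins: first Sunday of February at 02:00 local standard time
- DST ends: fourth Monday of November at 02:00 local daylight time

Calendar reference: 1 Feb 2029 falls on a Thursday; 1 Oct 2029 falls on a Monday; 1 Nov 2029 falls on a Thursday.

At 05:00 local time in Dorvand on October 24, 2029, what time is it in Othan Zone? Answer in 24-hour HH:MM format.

12:00

1 February 2029 is a Thursday, so the first Sunday is February 4 and the second is February 11.
1 October 2029 is a Monday, so Saturdays fall on 6, 13, 20, 27; the last is October 27.
Daylight saving runs 11 February – 27 October; October 24, 2029 is inside that window, so Dorvand is at UTC+13:00.
05:00 Dorvand − 13h = 16:00 UTC (rolling into the previous day, 23 October 2029).
1 February 2029 is a Thursday, so the first Sunday is February 4.
1 November 2029 is a Thursday, so the first Monday is November 5 and the fourth is November 26.
At the standard offset (UTC−05:00), 16:00 UTC − 5h = 11:00 Othan Zone standard time.
The standard-time date in Othan Zone, October 23, 2029, falls between 4 February and 26 November, so daylight saving is in effect and Othan Zone is at UTC−04:00.
16:00 UTC − 4h = 12:00 Othan Zone.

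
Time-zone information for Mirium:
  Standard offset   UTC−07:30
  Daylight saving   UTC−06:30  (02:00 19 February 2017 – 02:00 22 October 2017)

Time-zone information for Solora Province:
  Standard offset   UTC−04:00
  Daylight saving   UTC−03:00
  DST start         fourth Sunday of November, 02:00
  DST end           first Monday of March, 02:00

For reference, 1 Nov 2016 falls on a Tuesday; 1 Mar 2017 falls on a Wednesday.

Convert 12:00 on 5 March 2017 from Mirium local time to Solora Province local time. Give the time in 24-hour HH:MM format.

5 March 2017 lies within the daylight-saving period (19 February – 22 October), so Mirium is on daylight time, UTC−06:30.
12:00 Mirium + 6h30m = 18:30 UTC.
1 November 2016 is a Tuesday, so the first Sunday is November 6 and the fourth is November 27.
1 March 2017 is a Wednesday, so the first Monday is March 6.
At the standard offset (UTC−04:00), 18:30 UTC − 4h = 14:30 Solora Province standard time.
The standard-time date in Solora Province, 5 March 2017, falls between 27 November 2016 and 6 March 2017, so daylight saving is in effect and Solora Province is at UTC−03:00.
18:30 UTC − 3h = 15:30 Solora Province.

15:30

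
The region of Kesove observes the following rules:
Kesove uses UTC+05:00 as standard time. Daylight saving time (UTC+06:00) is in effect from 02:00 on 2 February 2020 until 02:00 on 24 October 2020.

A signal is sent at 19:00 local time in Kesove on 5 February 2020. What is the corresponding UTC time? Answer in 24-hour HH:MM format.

Daylight saving runs 2 February – 24 October; 5 February 2020 is inside that window, so Kesove is at UTC+06:00.
19:00 local − 6h = 13:00 UTC.

13:00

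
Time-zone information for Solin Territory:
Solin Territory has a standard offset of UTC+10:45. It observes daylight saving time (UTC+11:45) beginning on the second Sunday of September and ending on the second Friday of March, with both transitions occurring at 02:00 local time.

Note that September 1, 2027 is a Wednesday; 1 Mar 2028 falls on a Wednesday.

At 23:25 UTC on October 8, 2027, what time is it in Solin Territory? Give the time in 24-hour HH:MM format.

11:10

1 September 2027 is a Wednesday, so the first Sunday is September 5 and the second is September 12.
1 March 2028 is a Wednesday, so the first Friday is March 3 and the second is March 10.
At the standard offset (UTC+10:45), 23:25 UTC + 10h45m = 10:10 Solin Territory standard time (rolling into the next day, 9 October 2027).
The standard-time date in Solin Territory, October 9, 2027, lies within the daylight-saving period (12 September 2027 – 10 March 2028), so Solin Territory is on daylight time, UTC+11:45.
23:25 UTC + 11h45m = 11:10 local (rolling into the next day, 9 October 2027).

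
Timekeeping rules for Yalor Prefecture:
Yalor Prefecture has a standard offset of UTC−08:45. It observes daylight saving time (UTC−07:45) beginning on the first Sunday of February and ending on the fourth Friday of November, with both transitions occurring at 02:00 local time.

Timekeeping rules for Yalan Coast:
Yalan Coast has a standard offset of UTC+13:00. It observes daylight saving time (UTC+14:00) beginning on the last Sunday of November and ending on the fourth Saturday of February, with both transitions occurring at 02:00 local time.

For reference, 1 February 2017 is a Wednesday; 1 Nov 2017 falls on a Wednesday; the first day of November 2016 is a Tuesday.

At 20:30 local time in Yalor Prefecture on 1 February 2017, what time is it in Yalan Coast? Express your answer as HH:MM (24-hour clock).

1 February 2017 is a Wednesday, so the first Sunday is February 5.
1 November 2017 is a Wednesday, so the first Friday is November 3 and the fourth is November 24.
Daylight saving runs 5 February – 24 November; 1 February 2017 is outside that window, so Yalor Prefecture is on standard time at UTC−08:45.
20:30 Yalor Prefecture + 8h45m = 05:15 UTC (rolling into the next day, 2 February 2017).
1 November 2016 is a Tuesday, so Sundays fall on 6, 13, 20, 27; the last is November 27.
1 February 2017 is a Wednesday, so the first Saturday is February 4 and the fourth is February 25.
At the standard offset (UTC+13:00), 05:15 UTC + 13h = 18:15 Yalan Coast standard time.
The standard-time date in Yalan Coast, 2 February 2017, falls between 27 November 2016 and 25 February 2017, so daylight saving is in effect and Yalan Coast is at UTC+14:00.
05:15 UTC + 14h = 19:15 Yalan Coast.

19:15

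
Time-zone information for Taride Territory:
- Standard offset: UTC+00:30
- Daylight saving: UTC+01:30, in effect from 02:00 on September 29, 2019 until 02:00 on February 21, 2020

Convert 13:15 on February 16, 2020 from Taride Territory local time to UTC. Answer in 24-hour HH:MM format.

11:45

February 16, 2020 lies within the daylight-saving period (29 September 2019 – 21 February 2020), so Taride Territory is on daylight time, UTC+01:30.
13:15 local − 1h30m = 11:45 UTC.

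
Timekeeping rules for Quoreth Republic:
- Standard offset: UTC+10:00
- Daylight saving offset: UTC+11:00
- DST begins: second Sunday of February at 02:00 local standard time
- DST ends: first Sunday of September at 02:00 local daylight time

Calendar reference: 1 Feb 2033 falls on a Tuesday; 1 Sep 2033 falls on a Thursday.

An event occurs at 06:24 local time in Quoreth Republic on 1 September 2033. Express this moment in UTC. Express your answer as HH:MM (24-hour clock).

1 February 2033 is a Tuesday, so the first Sunday is February 6 and the second is February 13.
1 September 2033 is a Thursday, so the first Sunday is September 4.
1 September 2033 lies within the daylight-saving period (13 February – 4 September), so Quoreth Republic is on daylight time, UTC+11:00.
06:24 local − 11h = 19:24 UTC (rolling into the previous day, 31 August 2033).

19:24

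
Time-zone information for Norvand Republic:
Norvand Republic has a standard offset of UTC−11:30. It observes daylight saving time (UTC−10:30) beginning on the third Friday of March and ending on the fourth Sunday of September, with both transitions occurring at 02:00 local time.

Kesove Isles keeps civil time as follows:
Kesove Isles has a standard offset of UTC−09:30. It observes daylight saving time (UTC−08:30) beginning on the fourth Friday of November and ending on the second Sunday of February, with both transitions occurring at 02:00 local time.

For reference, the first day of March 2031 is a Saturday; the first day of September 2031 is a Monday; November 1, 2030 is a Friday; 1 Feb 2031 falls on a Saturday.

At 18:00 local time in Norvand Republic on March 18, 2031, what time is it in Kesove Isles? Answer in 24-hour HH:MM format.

1 March 2031 is a Saturday, so the first Friday is March 7 and the third is March 21.
1 September 2031 is a Monday, so the first Sunday is September 7 and the fourth is September 28.
Daylight saving runs 21 March – 28 September; March 18, 2031 is outside that window, so Norvand Republic is on standard time at UTC−11:30.
18:00 Norvand Republic + 11h30m = 05:30 UTC (rolling into the next day, 19 March 2031).
1 November 2030 is a Friday, so the first Friday is November 1 and the fourth is November 22.
1 February 2031 is a Saturday, so the first Sunday is February 2 and the second is February 9.
At the standard offset (UTC−09:30), 05:30 UTC − 9h30m = 20:00 Kesove Isles standard time (rolling into the previous day, 18 March 2031).
The standard-time date in Kesove Isles, March 18, 2031, does not fall between 22 November 2030 and 9 February 2031, so daylight saving is not in effect and Kesove Isles is at UTC−09:30.
05:30 UTC − 9h30m = 20:00 Kesove Isles (rolling into the previous day, 18 March 2031).

20:00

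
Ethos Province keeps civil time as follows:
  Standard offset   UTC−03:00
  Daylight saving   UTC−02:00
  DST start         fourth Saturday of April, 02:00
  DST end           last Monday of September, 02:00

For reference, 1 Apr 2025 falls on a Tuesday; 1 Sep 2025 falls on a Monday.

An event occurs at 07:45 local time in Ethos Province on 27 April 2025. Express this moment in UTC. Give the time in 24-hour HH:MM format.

09:45

1 April 2025 is a Tuesday, so the first Saturday is April 5 and the fourth is April 26.
1 September 2025 is a Monday, so Mondays fall on 1, 8, 15, 22, 29; the last is September 29.
27 April 2025 falls between 26 April and 29 September, so daylight saving is in effect and Ethos Province is at UTC−02:00.
07:45 local + 2h = 09:45 UTC.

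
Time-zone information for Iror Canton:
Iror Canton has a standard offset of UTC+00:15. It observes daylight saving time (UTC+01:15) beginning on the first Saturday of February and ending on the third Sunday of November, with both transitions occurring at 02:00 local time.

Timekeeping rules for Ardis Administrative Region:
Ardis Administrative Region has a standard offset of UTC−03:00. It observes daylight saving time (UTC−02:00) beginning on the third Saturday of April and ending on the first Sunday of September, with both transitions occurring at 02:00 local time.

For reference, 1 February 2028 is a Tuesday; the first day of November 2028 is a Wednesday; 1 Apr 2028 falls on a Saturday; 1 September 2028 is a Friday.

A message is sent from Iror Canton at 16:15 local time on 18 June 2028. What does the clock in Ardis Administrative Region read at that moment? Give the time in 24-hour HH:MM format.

1 February 2028 is a Tuesday, so the first Saturday is February 5.
1 November 2028 is a Wednesday, so the first Sunday is November 5 and the third is November 19.
Daylight saving runs 5 February – 19 November; 18 June 2028 is inside that window, so Iror Canton is at UTC+01:15.
16:15 Iror Canton − 1h15m = 15:00 UTC.
1 April 2028 is a Saturday, so the first Saturday is April 1 and the third is April 15.
1 September 2028 is a Friday, so the first Sunday is September 3.
At the standard offset (UTC−03:00), 15:00 UTC − 3h = 12:00 Ardis Administrative Region standard time.
The standard-time date in Ardis Administrative Region, 18 June 2028, lies within the daylight-saving period (15 April – 3 September), so Ardis Administrative Region is on daylight time, UTC−02:00.
15:00 UTC − 2h = 13:00 Ardis Administrative Region.

13:00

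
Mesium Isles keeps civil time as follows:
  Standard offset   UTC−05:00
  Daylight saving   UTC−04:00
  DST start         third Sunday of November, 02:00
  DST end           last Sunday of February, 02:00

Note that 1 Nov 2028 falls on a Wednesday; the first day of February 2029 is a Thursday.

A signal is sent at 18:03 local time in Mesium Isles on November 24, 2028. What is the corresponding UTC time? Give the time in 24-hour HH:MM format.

22:03

1 November 2028 is a Wednesday, so the first Sunday is November 5 and the third is November 19.
1 February 2029 is a Thursday, so Sundays fall on 4, 11, 18, 25; the last is February 25.
Daylight saving runs 19 November 2028 – 25 February 2029; November 24, 2028 is inside that window, so Mesium Isles is at UTC−04:00.
18:03 local + 4h = 22:03 UTC.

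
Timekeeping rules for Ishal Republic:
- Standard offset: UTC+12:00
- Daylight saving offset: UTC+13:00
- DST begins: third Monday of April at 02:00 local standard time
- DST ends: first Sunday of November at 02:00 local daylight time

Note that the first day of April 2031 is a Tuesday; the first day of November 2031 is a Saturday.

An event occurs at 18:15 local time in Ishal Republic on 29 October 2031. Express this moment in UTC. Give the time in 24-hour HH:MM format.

1 April 2031 is a Tuesday, so the first Monday is April 7 and the third is April 21.
1 November 2031 is a Saturday, so the first Sunday is November 2.
Daylight saving runs 21 April – 2 November; 29 October 2031 is inside that window, so Ishal Republic is at UTC+13:00.
18:15 local − 13h = 05:15 UTC.

05:15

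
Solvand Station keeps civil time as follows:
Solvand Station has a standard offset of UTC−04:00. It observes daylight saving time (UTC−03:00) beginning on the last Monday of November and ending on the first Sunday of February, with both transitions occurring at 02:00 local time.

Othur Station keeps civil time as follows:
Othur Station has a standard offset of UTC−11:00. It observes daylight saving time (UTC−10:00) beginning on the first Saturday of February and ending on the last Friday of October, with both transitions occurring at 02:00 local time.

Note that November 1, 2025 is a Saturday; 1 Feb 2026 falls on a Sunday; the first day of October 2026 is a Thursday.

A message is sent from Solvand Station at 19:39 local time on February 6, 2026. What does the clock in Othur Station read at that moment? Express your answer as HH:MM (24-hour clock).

1 November 2025 is a Saturday, so Mondays fall on 3, 10, 17, 24; the last is November 24.
1 February 2026 is a Sunday, so the first Sunday is February 1.
Daylight saving runs 24 November 2025 – 1 February 2026; February 6, 2026 is outside that window, so Solvand Station is on standard time at UTC−04:00.
19:39 Solvand Station + 4h = 23:39 UTC.
1 February 2026 is a Sunday, so the first Saturday is February 7.
1 October 2026 is a Thursday, so Fridays fall on 2, 9, 16, 23, 30; the last is October 30.
At the standard offset (UTC−11:00), 23:39 UTC − 11h = 12:39 Othur Station standard time.
The standard-time date in Othur Station, February 6, 2026, is outside the daylight-saving period (7 February – 30 October), so Othur Station is on standard time, UTC−11:00.
23:39 UTC − 11h = 12:39 Othur Station.

12:39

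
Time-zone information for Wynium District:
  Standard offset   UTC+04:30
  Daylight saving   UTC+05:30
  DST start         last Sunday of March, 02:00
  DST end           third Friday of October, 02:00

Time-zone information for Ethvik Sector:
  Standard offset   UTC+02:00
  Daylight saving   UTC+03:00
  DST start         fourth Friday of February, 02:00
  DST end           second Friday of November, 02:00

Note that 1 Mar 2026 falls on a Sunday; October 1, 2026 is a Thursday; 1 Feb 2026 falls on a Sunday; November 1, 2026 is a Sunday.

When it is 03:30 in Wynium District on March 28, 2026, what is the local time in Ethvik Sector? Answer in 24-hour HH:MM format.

1 March 2026 is a Sunday, so Sundays fall on 1, 8, 15, 22, 29; the last is March 29.
1 October 2026 is a Thursday, so the first Friday is October 2 and the third is October 16.
March 28, 2026 does not fall between 29 March and 16 October, so daylight saving is not in effect and Wynium District is at UTC+04:30.
03:30 Wynium District − 4h30m = 23:00 UTC (rolling into the previous day, 27 March 2026).
1 February 2026 is a Sunday, so the first Friday is February 6 and the fourth is February 27.
1 November 2026 is a Sunday, so the first Friday is November 6 and the second is November 13.
At the standard offset (UTC+02:00), 23:00 UTC + 2h = 01:00 Ethvik Sector standard time (rolling into the next day, 28 March 2026).
The standard-time date in Ethvik Sector, March 28, 2026, falls between 27 February and 13 November, so daylight saving is in effect and Ethvik Sector is at UTC+03:00.
23:00 UTC + 3h = 02:00 Ethvik Sector (rolling into the next day, 28 March 2026).

02:00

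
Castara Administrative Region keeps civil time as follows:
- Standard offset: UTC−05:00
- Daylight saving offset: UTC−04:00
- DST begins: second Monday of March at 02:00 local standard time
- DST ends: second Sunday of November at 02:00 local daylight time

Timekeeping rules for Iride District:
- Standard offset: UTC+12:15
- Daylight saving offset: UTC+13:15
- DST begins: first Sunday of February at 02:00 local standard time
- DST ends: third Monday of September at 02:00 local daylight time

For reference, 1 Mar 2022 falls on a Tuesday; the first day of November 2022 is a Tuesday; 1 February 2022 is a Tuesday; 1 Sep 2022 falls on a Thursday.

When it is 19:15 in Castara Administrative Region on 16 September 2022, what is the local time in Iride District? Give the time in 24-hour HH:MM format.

1 March 2022 is a Tuesday, so the first Monday is March 7 and the second is March 14.
1 November 2022 is a Tuesday, so the first Sunday is November 6 and the second is November 13.
16 September 2022 lies within the daylight-saving period (14 March – 13 November), so Castara Administrative Region is on daylight time, UTC−04:00.
19:15 Castara Administrative Region + 4h = 23:15 UTC.
1 February 2022 is a Tuesday, so the first Sunday is February 6.
1 September 2022 is a Thursday, so the first Monday is September 5 and the third is September 19.
At the standard offset (UTC+12:15), 23:15 UTC + 12h15m = 11:30 Iride District standard time (rolling into the next day, 17 September 2022).
The standard-time date in Iride District, 17 September 2022, lies within the daylight-saving period (6 February – 19 September), so Iride District is on daylight time, UTC+13:15.
23:15 UTC + 13h15m = 12:30 Iride District (rolling into the next day, 17 September 2022).

12:30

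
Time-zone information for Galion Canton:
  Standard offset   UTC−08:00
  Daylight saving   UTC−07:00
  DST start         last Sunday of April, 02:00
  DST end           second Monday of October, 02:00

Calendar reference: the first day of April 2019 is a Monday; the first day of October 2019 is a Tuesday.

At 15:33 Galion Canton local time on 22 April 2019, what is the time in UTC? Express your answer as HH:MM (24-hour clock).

23:33

1 April 2019 is a Monday, so Sundays fall on 7, 14, 21, 28; the last is April 28.
1 October 2019 is a Tuesday, so the first Monday is October 7 and the second is October 14.
22 April 2019 does not fall between 28 April and 14 October, so daylight saving is not in effect and Galion Canton is at UTC−08:00.
15:33 local + 8h = 23:33 UTC.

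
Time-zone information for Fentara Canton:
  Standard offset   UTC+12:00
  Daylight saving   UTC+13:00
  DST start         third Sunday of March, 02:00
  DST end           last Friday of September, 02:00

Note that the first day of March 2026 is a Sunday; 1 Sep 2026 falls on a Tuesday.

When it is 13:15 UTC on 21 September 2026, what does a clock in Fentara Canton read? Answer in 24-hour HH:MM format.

02:15

1 March 2026 is a Sunday, so the first Sunday is March 1 and the third is March 15.
1 September 2026 is a Tuesday, so Fridays fall on 4, 11, 18, 25; the last is September 25.
At the standard offset (UTC+12:00), 13:15 UTC + 12h = 01:15 Fentara Canton standard time (rolling into the next day, 22 September 2026).
The standard-time date in Fentara Canton, 22 September 2026, lies within the daylight-saving period (15 March – 25 September), so Fentara Canton is on daylight time, UTC+13:00.
13:15 UTC + 13h = 02:15 local (rolling into the next day, 22 September 2026).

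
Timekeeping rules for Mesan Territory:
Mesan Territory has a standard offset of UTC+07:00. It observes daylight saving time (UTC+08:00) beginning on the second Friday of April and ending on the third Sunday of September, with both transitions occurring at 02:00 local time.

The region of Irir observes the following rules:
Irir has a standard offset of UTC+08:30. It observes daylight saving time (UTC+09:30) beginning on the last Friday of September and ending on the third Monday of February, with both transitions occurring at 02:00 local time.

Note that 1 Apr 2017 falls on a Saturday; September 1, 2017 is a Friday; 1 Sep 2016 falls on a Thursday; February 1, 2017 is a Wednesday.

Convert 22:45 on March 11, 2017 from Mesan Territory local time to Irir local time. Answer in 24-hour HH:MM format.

1 April 2017 is a Saturday, so the first Friday is April 7 and the second is April 14.
1 September 2017 is a Friday, so the first Sunday is September 3 and the third is September 17.
March 11, 2017 is outside the daylight-saving period (14 April – 17 September), so Mesan Territory is on standard time, UTC+07:00.
22:45 Mesan Territory − 7h = 15:45 UTC.
1 September 2016 is a Thursday, so Fridays fall on 2, 9, 16, 23, 30; the last is September 30.
1 February 2017 is a Wednesday, so the first Monday is February 6 and the third is February 20.
At the standard offset (UTC+08:30), 15:45 UTC + 8h30m = 00:15 Irir standard time (rolling into the next day, 12 March 2017).
Daylight saving runs 30 September 2016 – 20 February 2017; the standard-time date in Irir, March 12, 2017, is outside that window, so Irir is on standard time at UTC+08:30.
15:45 UTC + 8h30m = 00:15 Irir (rolling into the next day, 12 March 2017).

00:15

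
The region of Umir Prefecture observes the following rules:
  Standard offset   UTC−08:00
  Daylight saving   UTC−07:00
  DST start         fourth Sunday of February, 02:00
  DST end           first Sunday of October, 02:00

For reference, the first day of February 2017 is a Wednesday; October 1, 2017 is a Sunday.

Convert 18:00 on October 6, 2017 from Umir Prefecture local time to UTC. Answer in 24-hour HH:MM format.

02:00

1 February 2017 is a Wednesday, so the first Sunday is February 5 and the fourth is February 26.
1 October 2017 is a Sunday, so the first Sunday is October 1.
October 6, 2017 does not fall between 26 February and 1 October, so daylight saving is not in effect and Umir Prefecture is at UTC−08:00.
18:00 local + 8h = 02:00 UTC (rolling into the next day, 7 October 2017).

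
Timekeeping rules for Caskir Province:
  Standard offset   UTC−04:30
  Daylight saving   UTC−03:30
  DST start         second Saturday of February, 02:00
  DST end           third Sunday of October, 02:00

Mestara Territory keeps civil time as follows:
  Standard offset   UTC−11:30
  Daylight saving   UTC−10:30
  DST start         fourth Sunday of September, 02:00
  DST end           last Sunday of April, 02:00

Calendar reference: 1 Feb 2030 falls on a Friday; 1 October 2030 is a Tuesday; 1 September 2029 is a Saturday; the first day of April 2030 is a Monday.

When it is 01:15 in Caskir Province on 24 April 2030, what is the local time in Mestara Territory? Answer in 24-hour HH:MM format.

18:15

1 February 2030 is a Friday, so the first Saturday is February 2 and the second is February 9.
1 October 2030 is a Tuesday, so the first Sunday is October 6 and the third is October 20.
24 April 2030 falls between 9 February and 20 October, so daylight saving is in effect and Caskir Province is at UTC−03:30.
01:15 Caskir Province + 3h30m = 04:45 UTC.
1 September 2029 is a Saturday, so the first Sunday is September 2 and the fourth is September 23.
1 April 2030 is a Monday, so Sundays fall on 7, 14, 21, 28; the last is April 28.
At the standard offset (UTC−11:30), 04:45 UTC − 11h30m = 17:15 Mestara Territory standard time (rolling into the previous day, 23 April 2030).
The standard-time date in Mestara Territory, 23 April 2030, falls between 23 September 2029 and 28 April 2030, so daylight saving is in effect and Mestara Territory is at UTC−10:30.
04:45 UTC − 10h30m = 18:15 Mestara Territory (rolling into the previous day, 23 April 2030).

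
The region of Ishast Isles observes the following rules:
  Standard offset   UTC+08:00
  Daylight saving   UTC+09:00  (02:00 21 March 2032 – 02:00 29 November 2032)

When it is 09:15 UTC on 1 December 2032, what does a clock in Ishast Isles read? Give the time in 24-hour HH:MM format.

17:15

At the standard offset (UTC+08:00), 09:15 UTC + 8h = 17:15 Ishast Isles standard time.
Daylight saving runs 21 March – 29 November; the standard-time date in Ishast Isles, 1 December 2032, is outside that window, so Ishast Isles is on standard time at UTC+08:00.
09:15 UTC + 8h = 17:15 local.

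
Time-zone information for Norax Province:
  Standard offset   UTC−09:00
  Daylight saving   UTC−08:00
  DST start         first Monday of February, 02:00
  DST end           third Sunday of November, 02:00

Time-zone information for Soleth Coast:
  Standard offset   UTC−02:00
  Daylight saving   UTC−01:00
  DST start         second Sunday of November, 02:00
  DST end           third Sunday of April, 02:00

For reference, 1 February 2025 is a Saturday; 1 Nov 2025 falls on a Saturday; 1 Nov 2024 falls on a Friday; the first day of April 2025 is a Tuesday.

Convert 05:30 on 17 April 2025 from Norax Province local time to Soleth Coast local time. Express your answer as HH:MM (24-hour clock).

12:30

1 February 2025 is a Saturday, so the first Monday is February 3.
1 November 2025 is a Saturday, so the first Sunday is November 2 and the third is November 16.
17 April 2025 lies within the daylight-saving period (3 February – 16 November), so Norax Province is on daylight time, UTC−08:00.
05:30 Norax Province + 8h = 13:30 UTC.
1 November 2024 is a Friday, so the first Sunday is November 3 and the second is November 10.
1 April 2025 is a Tuesday, so the first Sunday is April 6 and the third is April 20.
At the standard offset (UTC−02:00), 13:30 UTC − 2h = 11:30 Soleth Coast standard time.
Daylight saving runs 10 November 2024 – 20 April 2025; the standard-time date in Soleth Coast, 17 April 2025, is inside that window, so Soleth Coast is at UTC−01:00.
13:30 UTC − 1h = 12:30 Soleth Coast.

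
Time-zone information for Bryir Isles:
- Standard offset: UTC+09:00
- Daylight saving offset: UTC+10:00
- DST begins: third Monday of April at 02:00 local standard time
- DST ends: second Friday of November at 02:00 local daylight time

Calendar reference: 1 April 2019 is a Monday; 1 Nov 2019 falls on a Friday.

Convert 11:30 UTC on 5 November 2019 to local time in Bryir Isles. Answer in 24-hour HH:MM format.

21:30

1 April 2019 is a Monday, so the first Monday is April 1 and the third is April 15.
1 November 2019 is a Friday, so the first Friday is November 1 and the second is November 8.
At the standard offset (UTC+09:00), 11:30 UTC + 9h = 20:30 Bryir Isles standard time.
The standard-time date in Bryir Isles, 5 November 2019, lies within the daylight-saving period (15 April – 8 November), so Bryir Isles is on daylight time, UTC+10:00.
11:30 UTC + 10h = 21:30 local.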